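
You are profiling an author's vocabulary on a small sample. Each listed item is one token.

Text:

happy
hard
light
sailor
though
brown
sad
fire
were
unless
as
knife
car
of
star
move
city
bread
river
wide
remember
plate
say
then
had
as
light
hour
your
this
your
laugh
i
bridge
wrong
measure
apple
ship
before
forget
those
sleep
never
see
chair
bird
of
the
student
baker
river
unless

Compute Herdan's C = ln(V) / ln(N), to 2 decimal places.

N = 52, V = 46.
ln(V) = 3.828641, ln(N) = 3.951244
C = 3.828641 / 3.951244 = 0.97

0.97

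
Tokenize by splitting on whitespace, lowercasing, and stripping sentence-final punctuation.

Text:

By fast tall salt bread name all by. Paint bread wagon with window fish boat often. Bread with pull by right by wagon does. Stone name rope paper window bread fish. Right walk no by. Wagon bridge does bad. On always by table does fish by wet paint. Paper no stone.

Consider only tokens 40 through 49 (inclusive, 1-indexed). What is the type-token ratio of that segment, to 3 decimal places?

Segment tokens 40–49: on, always, by, table, does, fish, by, wet, paint, paper
Segment N = 10, segment V = 9.
TTR = 9 / 10 = 0.900

0.900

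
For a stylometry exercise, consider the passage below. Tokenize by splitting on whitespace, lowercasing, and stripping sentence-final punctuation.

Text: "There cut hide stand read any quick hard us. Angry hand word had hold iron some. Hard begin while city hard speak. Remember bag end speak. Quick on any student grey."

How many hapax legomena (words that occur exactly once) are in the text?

Frequencies: hard:3, any:2, quick:2, speak:2, there:1, cut:1, hide:1, stand:1, read:1, us:1, angry:1, hand:1, word:1, had:1, hold:1, iron:1, some:1, begin:1, while:1, city:1, … (6 more, each freq 1)
Hapax (freq=1): angry, bag, begin, city, cut, end, grey, had, hand, hide, hold, iron, on, read, remember, some, stand, student, there, us, while, word

22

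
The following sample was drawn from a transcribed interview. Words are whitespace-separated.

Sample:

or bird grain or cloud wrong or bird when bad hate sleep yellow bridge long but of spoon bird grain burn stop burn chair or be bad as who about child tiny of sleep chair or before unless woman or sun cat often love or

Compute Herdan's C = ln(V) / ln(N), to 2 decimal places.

N = 45, V = 31.
ln(V) = 3.433987, ln(N) = 3.806662
C = 3.433987 / 3.806662 = 0.90

0.90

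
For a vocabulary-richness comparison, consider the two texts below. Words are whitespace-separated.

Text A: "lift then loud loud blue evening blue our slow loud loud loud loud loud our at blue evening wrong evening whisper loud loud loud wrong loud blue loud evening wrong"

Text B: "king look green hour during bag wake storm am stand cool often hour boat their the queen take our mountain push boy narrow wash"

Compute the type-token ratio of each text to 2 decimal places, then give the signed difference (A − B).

TTR(A) = 10/30 = 0.33
TTR(B) = 23/24 = 0.96
Difference = 0.33 − 0.96 = -0.63

-0.63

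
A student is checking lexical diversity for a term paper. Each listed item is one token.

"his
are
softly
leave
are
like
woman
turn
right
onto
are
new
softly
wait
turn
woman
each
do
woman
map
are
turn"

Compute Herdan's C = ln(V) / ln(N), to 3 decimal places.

N = 22, V = 14.
ln(V) = 2.639057, ln(N) = 3.091042
C = 2.639057 / 3.091042 = 0.854

0.854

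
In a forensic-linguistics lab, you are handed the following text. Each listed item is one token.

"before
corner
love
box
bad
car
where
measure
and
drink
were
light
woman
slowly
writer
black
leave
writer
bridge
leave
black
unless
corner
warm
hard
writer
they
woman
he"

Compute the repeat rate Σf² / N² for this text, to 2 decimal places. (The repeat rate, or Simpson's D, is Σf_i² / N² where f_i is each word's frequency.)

0.05

Frequencies: writer:3, corner:2, woman:2, black:2, leave:2, before:1, love:1, box:1, bad:1, car:1, where:1, measure:1, and:1, drink:1, were:1, light:1, slowly:1, bridge:1, unless:1, warm:1, … (3 more, each freq 1)
Σf² = 43; N² = 841
Repeat rate = 43 / 841 = 0.05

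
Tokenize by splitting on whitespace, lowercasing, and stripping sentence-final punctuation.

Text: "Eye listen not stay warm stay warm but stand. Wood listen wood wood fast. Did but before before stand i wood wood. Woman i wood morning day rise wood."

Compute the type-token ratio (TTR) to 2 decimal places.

N = 29 tokens, V = 16 types.
TTR = V / N = 16 / 29 = 0.55

0.55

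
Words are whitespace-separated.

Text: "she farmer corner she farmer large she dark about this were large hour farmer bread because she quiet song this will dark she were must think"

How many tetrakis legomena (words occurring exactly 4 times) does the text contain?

Frequencies: she:5, farmer:3, large:2, dark:2, this:2, were:2, corner:1, about:1, hour:1, bread:1, because:1, quiet:1, song:1, will:1, must:1, think:1
Words with frequency 4: (none)

0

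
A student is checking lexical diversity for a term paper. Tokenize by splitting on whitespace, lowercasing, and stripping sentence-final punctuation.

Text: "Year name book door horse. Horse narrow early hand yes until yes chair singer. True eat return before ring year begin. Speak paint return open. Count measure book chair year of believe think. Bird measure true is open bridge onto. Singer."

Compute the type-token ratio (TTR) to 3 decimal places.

N = 41 tokens, V = 30 types.
TTR = V / N = 30 / 41 = 0.732

0.732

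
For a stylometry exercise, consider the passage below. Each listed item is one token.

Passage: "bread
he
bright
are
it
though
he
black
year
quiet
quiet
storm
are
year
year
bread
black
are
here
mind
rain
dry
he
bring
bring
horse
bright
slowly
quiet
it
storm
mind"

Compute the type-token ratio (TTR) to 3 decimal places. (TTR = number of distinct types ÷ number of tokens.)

N = 32 tokens, V = 17 types.
TTR = V / N = 17 / 32 = 0.531

0.531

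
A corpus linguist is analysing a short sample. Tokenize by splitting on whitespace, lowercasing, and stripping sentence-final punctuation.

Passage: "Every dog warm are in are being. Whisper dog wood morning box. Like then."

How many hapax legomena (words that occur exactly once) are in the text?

Frequencies: dog:2, are:2, every:1, warm:1, in:1, being:1, whisper:1, wood:1, morning:1, box:1, like:1, then:1
Hapax (freq=1): being, box, every, in, like, morning, then, warm, whisper, wood

10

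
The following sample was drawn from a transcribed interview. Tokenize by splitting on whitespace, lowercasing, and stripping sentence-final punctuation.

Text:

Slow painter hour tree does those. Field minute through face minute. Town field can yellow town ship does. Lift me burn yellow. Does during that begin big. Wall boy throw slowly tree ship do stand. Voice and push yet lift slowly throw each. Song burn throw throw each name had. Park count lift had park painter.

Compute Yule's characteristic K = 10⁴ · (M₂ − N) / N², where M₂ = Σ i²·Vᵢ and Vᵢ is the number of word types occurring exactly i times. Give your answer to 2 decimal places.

153.06

Frequencies: throw:4, does:3, lift:3, painter:2, tree:2, field:2, minute:2, town:2, yellow:2, ship:2, burn:2, slowly:2, each:2, had:2, park:2, slow:1, hour:1, those:1, through:1, face:1, … (17 more, each freq 1)
N = 56. Frequency spectrum: V_1=22, V_2=12, V_3=2, V_4=1
M₂ = 1²·22 + 2²·12 + 3²·2 + 4²·1 = 104
K = 10000 × (104 − 56) / 56² = 153.06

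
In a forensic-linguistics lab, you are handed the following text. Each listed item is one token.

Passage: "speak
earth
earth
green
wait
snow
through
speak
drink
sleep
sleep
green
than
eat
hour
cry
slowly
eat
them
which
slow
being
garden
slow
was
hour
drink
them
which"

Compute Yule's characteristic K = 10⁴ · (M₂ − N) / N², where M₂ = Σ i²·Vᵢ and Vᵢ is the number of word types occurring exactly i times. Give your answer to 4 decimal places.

Frequencies: speak:2, earth:2, green:2, drink:2, sleep:2, eat:2, hour:2, them:2, which:2, slow:2, wait:1, snow:1, through:1, than:1, cry:1, slowly:1, being:1, garden:1, was:1
N = 29. Frequency spectrum: V_1=9, V_2=10
M₂ = 1²·9 + 2²·10 = 49
K = 10000 × (49 − 29) / 29² = 237.8121

237.8121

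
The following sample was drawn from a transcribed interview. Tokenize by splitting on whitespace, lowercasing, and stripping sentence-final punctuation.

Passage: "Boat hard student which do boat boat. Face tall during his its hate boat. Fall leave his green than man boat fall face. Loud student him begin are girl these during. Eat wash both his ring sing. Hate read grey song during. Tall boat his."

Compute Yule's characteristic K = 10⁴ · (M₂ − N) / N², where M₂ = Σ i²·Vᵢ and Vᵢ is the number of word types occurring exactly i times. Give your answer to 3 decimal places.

286.420

Frequencies: boat:6, his:4, during:3, student:2, face:2, tall:2, hate:2, fall:2, hard:1, which:1, do:1, its:1, leave:1, green:1, than:1, man:1, loud:1, him:1, begin:1, are:1, … (10 more, each freq 1)
N = 45. Frequency spectrum: V_1=22, V_2=5, V_3=1, V_4=1, V_6=1
M₂ = 1²·22 + 2²·5 + 3²·1 + 4²·1 + 6²·1 = 103
K = 10000 × (103 − 45) / 45² = 286.420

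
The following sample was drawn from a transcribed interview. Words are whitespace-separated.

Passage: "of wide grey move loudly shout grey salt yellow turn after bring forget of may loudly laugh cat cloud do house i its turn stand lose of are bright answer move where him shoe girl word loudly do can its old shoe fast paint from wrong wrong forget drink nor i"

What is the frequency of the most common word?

Frequencies: of:3, loudly:3, grey:2, move:2, turn:2, forget:2, do:2, i:2, its:2, shoe:2, wrong:2, wide:1, shout:1, salt:1, yellow:1, after:1, bring:1, may:1, laugh:1, cat:1, … (18 more, each freq 1)
Most common: 'of' with frequency 3.

3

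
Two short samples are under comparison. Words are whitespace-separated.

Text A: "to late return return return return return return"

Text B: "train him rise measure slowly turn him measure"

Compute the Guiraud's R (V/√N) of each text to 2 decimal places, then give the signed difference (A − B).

A: V=3, N=8, R=1.06
B: V=6, N=8, R=2.12
Difference = 1.06 − 2.12 = -1.06

-1.06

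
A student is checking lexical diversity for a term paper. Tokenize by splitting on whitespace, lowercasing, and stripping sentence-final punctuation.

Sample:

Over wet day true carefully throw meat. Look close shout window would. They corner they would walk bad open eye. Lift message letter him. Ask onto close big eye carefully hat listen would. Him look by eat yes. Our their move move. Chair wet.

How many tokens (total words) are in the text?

Tokens: over, wet, day, true, carefully, throw, meat, look, close, shout, window, would, they, corner, they, would, walk, bad, open, eye, lift, message, letter, him, ask, onto, close, big, eye, carefully, hat, listen, would, him, look, by, eat, yes, our, their, move, move, chair, wet
N = 44

44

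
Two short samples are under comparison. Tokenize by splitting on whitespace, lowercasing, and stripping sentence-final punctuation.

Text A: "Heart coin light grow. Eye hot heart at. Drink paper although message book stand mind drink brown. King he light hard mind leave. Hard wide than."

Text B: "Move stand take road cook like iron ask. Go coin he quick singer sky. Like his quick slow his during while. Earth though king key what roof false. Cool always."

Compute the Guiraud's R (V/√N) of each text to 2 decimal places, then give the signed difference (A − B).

A: V=21, N=26, R=4.12
B: V=27, N=30, R=4.93
Difference = 4.12 − 4.93 = -0.81

-0.81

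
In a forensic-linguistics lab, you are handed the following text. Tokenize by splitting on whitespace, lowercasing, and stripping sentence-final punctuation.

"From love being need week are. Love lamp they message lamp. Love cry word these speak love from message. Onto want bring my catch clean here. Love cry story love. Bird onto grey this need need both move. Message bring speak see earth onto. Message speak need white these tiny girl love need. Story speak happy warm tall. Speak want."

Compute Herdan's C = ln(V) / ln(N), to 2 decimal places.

0.86

N = 60, V = 34.
ln(V) = 3.526361, ln(N) = 4.094345
C = 3.526361 / 4.094345 = 0.86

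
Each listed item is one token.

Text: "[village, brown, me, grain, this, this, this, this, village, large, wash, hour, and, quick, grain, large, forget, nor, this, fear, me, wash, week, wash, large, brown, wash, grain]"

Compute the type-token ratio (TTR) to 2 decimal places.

N = 28 tokens, V = 14 types.
TTR = V / N = 14 / 28 = 0.50

0.50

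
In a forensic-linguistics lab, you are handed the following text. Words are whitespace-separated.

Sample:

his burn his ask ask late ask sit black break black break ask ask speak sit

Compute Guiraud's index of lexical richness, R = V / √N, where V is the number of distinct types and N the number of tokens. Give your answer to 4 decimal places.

N = 16, V = 8.
√N = 4.000000
R = 8 / 4.000000 = 2.0000

2.0000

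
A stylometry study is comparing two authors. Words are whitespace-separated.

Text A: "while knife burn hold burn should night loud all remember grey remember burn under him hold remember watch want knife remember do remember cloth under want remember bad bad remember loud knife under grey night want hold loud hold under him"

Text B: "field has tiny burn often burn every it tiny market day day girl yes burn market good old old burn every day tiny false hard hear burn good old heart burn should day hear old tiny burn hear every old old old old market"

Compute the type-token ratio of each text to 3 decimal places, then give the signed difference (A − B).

0.006

TTR(A) = 17/41 = 0.415
TTR(B) = 18/44 = 0.409
Difference = 0.415 − 0.409 = 0.006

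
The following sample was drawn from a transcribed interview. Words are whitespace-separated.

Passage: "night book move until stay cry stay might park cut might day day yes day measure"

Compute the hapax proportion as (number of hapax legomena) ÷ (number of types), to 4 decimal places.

Frequencies: day:3, stay:2, might:2, night:1, book:1, move:1, until:1, cry:1, park:1, cut:1, yes:1, measure:1
Hapax count = 9; type count = 12.
Ratio = 9 / 12 = 0.7500

0.7500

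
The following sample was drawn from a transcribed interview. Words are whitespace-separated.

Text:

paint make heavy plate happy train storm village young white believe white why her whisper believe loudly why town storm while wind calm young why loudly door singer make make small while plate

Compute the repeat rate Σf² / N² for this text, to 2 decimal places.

0.05

Frequencies: make:3, why:3, plate:2, storm:2, young:2, white:2, believe:2, loudly:2, while:2, paint:1, heavy:1, happy:1, train:1, village:1, her:1, whisper:1, town:1, wind:1, calm:1, door:1, … (2 more, each freq 1)
Σf² = 59; N² = 1089
Repeat rate = 59 / 1089 = 0.05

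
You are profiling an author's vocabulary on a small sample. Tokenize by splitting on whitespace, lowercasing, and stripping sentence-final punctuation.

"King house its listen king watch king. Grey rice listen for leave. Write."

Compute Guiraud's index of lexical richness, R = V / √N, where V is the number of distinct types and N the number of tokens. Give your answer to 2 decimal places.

N = 13, V = 10.
√N = 3.605551
R = 10 / 3.605551 = 2.77

2.77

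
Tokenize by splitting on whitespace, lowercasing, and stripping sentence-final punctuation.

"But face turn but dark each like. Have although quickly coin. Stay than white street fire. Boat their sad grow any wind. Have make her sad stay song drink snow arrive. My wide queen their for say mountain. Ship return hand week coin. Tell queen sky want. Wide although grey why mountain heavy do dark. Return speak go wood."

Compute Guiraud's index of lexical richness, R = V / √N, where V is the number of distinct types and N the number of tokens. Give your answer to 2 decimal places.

N = 59, V = 47.
√N = 7.681146
R = 47 / 7.681146 = 6.12

6.12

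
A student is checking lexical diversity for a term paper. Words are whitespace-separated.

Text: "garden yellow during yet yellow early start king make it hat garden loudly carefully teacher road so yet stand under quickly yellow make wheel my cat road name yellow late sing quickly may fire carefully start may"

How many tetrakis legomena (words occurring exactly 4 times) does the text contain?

Frequencies: yellow:4, garden:2, yet:2, start:2, make:2, carefully:2, road:2, quickly:2, may:2, during:1, early:1, king:1, it:1, hat:1, loudly:1, teacher:1, so:1, stand:1, under:1, wheel:1, … (6 more, each freq 1)
Words with frequency 4: yellow

1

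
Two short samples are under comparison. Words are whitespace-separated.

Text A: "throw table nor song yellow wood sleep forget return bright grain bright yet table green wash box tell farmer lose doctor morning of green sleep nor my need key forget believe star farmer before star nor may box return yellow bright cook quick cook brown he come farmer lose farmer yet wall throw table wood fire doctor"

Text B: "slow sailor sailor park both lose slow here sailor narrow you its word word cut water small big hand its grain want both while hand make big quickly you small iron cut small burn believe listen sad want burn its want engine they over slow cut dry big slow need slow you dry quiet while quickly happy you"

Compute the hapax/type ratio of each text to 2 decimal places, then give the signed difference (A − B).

A: hapax=18, V=35, ratio=0.51
B: hapax=17, V=32, ratio=0.53
Difference = 0.51 − 0.53 = -0.02

-0.02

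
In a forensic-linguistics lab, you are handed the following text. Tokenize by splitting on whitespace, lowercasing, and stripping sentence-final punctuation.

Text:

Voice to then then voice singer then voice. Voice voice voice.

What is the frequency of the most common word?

Frequencies: voice:6, then:3, to:1, singer:1
Most common: 'voice' with frequency 6.

6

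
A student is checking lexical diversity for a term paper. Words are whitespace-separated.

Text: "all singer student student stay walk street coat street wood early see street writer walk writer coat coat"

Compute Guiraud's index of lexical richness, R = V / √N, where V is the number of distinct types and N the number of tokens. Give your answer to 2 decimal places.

N = 18, V = 11.
√N = 4.242641
R = 11 / 4.242641 = 2.59

2.59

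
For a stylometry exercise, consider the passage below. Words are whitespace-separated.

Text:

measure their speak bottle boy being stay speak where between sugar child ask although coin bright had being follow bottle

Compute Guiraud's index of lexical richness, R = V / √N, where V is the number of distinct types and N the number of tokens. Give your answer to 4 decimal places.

N = 20, V = 17.
√N = 4.472136
R = 17 / 4.472136 = 3.8013

3.8013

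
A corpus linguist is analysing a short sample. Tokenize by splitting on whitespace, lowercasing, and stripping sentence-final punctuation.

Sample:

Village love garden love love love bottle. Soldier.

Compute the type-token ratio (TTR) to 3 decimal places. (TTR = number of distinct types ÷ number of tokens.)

0.625

N = 8 tokens, V = 5 types.
TTR = V / N = 5 / 8 = 0.625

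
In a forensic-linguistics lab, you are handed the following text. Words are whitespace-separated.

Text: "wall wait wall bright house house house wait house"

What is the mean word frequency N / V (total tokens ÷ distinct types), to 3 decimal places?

2.250

N = 9 tokens, V = 4 types.
Mean frequency = N / V = 9 / 4 = 2.250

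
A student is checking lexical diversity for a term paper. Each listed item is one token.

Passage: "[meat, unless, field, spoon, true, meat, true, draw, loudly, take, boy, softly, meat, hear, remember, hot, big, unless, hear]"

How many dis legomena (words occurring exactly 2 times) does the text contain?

Frequencies: meat:3, unless:2, true:2, hear:2, field:1, spoon:1, draw:1, loudly:1, take:1, boy:1, softly:1, remember:1, hot:1, big:1
Words with frequency 2: hear, true, unless

3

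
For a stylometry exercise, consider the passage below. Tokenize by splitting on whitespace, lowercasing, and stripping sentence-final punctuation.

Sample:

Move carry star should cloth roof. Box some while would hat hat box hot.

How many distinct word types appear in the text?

12

Distinct types: {box, carry, cloth, hat, hot, move, roof, should, some, star, while, would}
V = 12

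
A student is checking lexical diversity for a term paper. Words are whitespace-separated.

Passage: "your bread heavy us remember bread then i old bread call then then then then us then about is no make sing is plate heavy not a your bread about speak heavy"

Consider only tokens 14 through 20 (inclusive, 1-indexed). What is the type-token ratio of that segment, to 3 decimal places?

Segment tokens 14–20: then, then, us, then, about, is, no
Segment N = 7, segment V = 5.
TTR = 5 / 7 = 0.714

0.714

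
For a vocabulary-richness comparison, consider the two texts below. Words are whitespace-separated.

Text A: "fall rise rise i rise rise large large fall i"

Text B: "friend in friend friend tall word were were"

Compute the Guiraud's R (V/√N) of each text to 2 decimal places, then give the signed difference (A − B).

A: V=4, N=10, R=1.26
B: V=5, N=8, R=1.77
Difference = 1.26 − 1.77 = -0.51

-0.51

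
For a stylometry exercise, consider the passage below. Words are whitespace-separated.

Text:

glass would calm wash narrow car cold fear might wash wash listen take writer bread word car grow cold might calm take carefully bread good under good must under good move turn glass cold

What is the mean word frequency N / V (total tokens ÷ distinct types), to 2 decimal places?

N = 34 tokens, V = 21 types.
Mean frequency = N / V = 34 / 21 = 1.62

1.62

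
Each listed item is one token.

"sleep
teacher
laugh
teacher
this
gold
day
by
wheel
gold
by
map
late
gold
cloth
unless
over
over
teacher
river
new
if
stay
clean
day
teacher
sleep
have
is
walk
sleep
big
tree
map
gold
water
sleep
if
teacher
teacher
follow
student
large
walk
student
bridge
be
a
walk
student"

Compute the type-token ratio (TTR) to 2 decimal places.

0.60

N = 50 tokens, V = 30 types.
TTR = V / N = 30 / 50 = 0.60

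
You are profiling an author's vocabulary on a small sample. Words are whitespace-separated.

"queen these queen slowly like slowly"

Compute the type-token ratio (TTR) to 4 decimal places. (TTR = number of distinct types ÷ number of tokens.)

0.6667

N = 6 tokens, V = 4 types.
TTR = V / N = 4 / 6 = 0.6667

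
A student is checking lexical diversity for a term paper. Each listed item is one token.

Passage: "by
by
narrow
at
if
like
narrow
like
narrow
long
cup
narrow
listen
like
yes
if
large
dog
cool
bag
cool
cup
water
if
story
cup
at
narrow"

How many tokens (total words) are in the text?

Tokens: by, by, narrow, at, if, like, narrow, like, narrow, long, cup, narrow, listen, like, yes, if, large, dog, cool, bag, cool, cup, water, if, story, cup, at, narrow
N = 28

28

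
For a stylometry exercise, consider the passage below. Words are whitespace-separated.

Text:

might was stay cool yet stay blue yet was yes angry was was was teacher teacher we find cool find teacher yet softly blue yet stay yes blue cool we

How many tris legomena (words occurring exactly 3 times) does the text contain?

4

Frequencies: was:5, yet:4, stay:3, cool:3, blue:3, teacher:3, yes:2, we:2, find:2, might:1, angry:1, softly:1
Words with frequency 3: blue, cool, stay, teacher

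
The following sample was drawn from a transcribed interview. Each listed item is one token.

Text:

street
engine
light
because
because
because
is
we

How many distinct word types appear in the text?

Distinct types: {because, engine, is, light, street, we}
V = 6

6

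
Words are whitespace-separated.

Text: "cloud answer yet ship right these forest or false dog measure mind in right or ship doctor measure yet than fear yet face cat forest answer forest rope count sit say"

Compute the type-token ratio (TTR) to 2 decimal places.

0.71

N = 31 tokens, V = 22 types.
TTR = V / N = 22 / 31 = 0.71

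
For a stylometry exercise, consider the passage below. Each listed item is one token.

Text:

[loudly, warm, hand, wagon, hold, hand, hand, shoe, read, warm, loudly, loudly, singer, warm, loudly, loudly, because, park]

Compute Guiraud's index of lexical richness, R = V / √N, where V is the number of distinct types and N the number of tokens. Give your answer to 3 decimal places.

2.357

N = 18, V = 10.
√N = 4.242641
R = 10 / 4.242641 = 2.357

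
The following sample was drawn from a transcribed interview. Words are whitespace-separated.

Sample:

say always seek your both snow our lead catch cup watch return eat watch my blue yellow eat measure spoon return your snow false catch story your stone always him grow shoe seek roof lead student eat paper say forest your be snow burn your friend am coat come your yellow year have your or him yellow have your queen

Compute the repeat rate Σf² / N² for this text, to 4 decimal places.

Frequencies: your:8, snow:3, eat:3, yellow:3, say:2, always:2, seek:2, lead:2, catch:2, watch:2, return:2, him:2, have:2, both:1, our:1, cup:1, my:1, blue:1, measure:1, spoon:1, … (18 more, each freq 1)
Σf² = 152; N² = 3600
Repeat rate = 152 / 3600 = 0.0422

0.0422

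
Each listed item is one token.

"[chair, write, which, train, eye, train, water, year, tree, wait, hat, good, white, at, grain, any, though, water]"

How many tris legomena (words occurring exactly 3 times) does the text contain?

Frequencies: train:2, water:2, chair:1, write:1, which:1, eye:1, year:1, tree:1, wait:1, hat:1, good:1, white:1, at:1, grain:1, any:1, though:1
Words with frequency 3: (none)

0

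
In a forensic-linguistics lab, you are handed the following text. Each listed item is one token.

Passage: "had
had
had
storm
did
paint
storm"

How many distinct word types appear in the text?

4

Distinct types: {did, had, paint, storm}
V = 4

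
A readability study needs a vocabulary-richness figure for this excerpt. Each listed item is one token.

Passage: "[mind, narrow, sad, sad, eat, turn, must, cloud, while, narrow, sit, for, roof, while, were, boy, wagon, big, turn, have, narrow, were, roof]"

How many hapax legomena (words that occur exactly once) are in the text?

Frequencies: narrow:3, sad:2, turn:2, while:2, roof:2, were:2, mind:1, eat:1, must:1, cloud:1, sit:1, for:1, boy:1, wagon:1, big:1, have:1
Hapax (freq=1): big, boy, cloud, eat, for, have, mind, must, sit, wagon

10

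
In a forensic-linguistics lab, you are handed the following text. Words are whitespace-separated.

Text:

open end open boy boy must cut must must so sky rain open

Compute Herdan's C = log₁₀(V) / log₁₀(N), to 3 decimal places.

0.811

N = 13, V = 8.
log₁₀(V) = 0.903090, log₁₀(N) = 1.113943
C = 0.903090 / 1.113943 = 0.811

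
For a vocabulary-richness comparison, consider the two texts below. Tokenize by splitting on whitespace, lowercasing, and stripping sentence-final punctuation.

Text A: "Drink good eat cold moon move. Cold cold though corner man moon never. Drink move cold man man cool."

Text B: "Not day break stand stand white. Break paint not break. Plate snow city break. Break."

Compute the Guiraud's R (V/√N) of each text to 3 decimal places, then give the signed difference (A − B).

A: V=11, N=19, R=2.524
B: V=9, N=15, R=2.324
Difference = 2.524 − 2.324 = 0.200

0.200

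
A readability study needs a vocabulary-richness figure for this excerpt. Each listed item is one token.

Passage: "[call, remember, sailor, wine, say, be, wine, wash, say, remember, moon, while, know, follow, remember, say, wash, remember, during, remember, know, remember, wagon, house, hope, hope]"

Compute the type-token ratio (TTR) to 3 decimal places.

N = 26 tokens, V = 15 types.
TTR = V / N = 15 / 26 = 0.577

0.577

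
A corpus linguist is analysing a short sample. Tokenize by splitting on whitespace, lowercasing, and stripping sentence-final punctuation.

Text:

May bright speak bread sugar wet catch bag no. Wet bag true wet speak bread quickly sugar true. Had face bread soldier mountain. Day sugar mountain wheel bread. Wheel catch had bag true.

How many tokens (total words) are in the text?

Tokens: may, bright, speak, bread, sugar, wet, catch, bag, no, wet, bag, true, wet, speak, bread, quickly, sugar, true, had, face, bread, soldier, mountain, day, sugar, mountain, wheel, bread, wheel, catch, had, bag, true
N = 33

33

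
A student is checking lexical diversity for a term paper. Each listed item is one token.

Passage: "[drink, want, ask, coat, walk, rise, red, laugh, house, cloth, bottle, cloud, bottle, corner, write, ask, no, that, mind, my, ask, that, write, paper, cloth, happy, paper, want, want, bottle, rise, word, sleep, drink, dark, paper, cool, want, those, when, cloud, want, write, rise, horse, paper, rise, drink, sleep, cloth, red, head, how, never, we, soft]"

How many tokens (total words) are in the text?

Tokens: drink, want, ask, coat, walk, rise, red, laugh, house, cloth, bottle, cloud, bottle, corner, write, ask, no, that, mind, my, ask, that, write, paper, cloth, happy, paper, want, want, bottle, rise, word, sleep, drink, dark, paper, cool, want, those, when, cloud, want, write, rise, horse, paper, rise, drink, sleep, cloth, red, head, how, never, we, soft
N = 56

56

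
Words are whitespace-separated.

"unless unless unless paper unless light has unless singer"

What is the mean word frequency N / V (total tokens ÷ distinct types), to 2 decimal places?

N = 9 tokens, V = 5 types.
Mean frequency = N / V = 9 / 5 = 1.80

1.80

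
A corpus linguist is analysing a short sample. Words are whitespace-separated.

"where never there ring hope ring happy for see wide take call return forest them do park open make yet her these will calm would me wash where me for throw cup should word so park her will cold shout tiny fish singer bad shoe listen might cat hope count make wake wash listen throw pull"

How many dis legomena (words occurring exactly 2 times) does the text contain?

Frequencies: where:2, ring:2, hope:2, for:2, park:2, make:2, her:2, will:2, me:2, wash:2, throw:2, listen:2, never:1, there:1, happy:1, see:1, wide:1, take:1, call:1, return:1, … (24 more, each freq 1)
Words with frequency 2: for, her, hope, listen, make, me, park, ring, throw, wash, where, will

12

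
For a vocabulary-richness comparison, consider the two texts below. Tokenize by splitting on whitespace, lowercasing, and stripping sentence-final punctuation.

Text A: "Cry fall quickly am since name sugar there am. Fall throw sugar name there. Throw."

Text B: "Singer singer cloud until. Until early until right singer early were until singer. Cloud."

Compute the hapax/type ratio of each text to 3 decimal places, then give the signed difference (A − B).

0.000

A: hapax=3, V=9, ratio=0.333
B: hapax=2, V=6, ratio=0.333
Difference = 0.333 − 0.333 = 0.000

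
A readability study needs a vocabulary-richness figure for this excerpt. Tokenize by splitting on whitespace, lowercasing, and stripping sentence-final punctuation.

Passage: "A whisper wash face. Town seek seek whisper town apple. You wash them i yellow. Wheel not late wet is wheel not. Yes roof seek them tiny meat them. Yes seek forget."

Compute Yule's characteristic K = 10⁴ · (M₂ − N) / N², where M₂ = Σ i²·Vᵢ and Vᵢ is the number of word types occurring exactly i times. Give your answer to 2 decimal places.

Frequencies: seek:4, them:3, whisper:2, wash:2, town:2, wheel:2, not:2, yes:2, a:1, face:1, apple:1, you:1, i:1, yellow:1, late:1, wet:1, is:1, roof:1, tiny:1, meat:1, … (1 more, each freq 1)
N = 32. Frequency spectrum: V_1=13, V_2=6, V_3=1, V_4=1
M₂ = 1²·13 + 2²·6 + 3²·1 + 4²·1 = 62
K = 10000 × (62 − 32) / 32² = 292.97

292.97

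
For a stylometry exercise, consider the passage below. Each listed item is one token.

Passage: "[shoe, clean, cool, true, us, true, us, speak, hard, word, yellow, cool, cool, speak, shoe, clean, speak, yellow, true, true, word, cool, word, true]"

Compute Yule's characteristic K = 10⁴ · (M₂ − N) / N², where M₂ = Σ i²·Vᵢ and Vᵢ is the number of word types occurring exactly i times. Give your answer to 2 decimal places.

Frequencies: true:5, cool:4, speak:3, word:3, shoe:2, clean:2, us:2, yellow:2, hard:1
N = 24. Frequency spectrum: V_1=1, V_2=4, V_3=2, V_4=1, V_5=1
M₂ = 1²·1 + 2²·4 + 3²·2 + 4²·1 + 5²·1 = 76
K = 10000 × (76 − 24) / 24² = 902.78

902.78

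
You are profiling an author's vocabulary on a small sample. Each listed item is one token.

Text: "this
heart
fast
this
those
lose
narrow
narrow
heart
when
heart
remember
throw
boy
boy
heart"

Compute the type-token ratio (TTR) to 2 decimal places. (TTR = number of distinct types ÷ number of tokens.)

N = 16 tokens, V = 10 types.
TTR = V / N = 10 / 16 = 0.63

0.63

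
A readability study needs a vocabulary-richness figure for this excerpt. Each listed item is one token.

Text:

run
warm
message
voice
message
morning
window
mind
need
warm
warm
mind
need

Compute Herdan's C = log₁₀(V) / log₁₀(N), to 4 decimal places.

N = 13, V = 8.
log₁₀(V) = 0.903090, log₁₀(N) = 1.113943
C = 0.903090 / 1.113943 = 0.8107

0.8107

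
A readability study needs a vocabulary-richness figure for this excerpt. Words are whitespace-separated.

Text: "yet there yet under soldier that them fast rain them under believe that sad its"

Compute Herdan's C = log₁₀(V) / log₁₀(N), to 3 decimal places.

0.885

N = 15, V = 11.
log₁₀(V) = 1.041393, log₁₀(N) = 1.176091
C = 1.041393 / 1.176091 = 0.885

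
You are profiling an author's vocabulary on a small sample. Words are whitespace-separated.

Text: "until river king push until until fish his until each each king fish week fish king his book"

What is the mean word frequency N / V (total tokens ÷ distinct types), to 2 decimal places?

N = 18 tokens, V = 9 types.
Mean frequency = N / V = 18 / 9 = 2.00

2.00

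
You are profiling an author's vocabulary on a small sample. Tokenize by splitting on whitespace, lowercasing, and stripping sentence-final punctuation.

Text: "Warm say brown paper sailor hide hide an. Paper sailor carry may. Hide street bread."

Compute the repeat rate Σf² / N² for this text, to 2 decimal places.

0.11

Frequencies: hide:3, paper:2, sailor:2, warm:1, say:1, brown:1, an:1, carry:1, may:1, street:1, bread:1
Σf² = 25; N² = 225
Repeat rate = 25 / 225 = 0.11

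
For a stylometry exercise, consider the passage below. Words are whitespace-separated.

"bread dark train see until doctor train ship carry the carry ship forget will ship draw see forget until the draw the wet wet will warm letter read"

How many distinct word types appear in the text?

Distinct types: {bread, carry, dark, doctor, draw, forget, letter, read, see, ship, the, train, until, warm, wet, will}
V = 16

16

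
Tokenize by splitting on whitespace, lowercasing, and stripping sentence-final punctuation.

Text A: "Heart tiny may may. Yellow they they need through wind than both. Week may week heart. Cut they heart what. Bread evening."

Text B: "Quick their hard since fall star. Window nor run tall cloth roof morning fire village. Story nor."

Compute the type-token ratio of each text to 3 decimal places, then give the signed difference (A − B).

-0.259

TTR(A) = 15/22 = 0.682
TTR(B) = 16/17 = 0.941
Difference = 0.682 − 0.941 = -0.259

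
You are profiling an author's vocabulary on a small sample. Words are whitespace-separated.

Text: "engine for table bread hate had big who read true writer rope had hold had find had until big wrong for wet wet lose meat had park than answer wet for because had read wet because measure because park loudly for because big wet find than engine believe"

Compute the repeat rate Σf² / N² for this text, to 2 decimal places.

Frequencies: had:6, wet:5, for:4, because:4, big:3, engine:2, read:2, find:2, park:2, than:2, table:1, bread:1, hate:1, who:1, true:1, writer:1, rope:1, hold:1, until:1, wrong:1, … (6 more, each freq 1)
Σf² = 138; N² = 2304
Repeat rate = 138 / 2304 = 0.06

0.06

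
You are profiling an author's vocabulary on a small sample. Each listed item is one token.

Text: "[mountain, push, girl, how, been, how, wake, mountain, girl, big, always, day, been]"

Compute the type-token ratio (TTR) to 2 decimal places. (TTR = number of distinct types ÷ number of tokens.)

0.69

N = 13 tokens, V = 9 types.
TTR = V / N = 9 / 13 = 0.69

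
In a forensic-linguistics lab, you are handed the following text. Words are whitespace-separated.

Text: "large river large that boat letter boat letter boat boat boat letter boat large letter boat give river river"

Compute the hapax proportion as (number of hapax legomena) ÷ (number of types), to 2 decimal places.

Frequencies: boat:7, letter:4, large:3, river:3, that:1, give:1
Hapax count = 2; type count = 6.
Ratio = 2 / 6 = 0.33

0.33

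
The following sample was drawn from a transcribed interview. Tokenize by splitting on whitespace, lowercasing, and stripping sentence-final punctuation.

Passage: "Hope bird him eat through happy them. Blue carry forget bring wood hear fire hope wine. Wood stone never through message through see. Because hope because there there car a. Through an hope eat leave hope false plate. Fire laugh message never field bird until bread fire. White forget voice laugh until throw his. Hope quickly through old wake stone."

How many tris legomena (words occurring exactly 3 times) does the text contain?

Frequencies: hope:6, through:5, fire:3, bird:2, eat:2, forget:2, wood:2, stone:2, never:2, message:2, because:2, there:2, laugh:2, until:2, him:1, happy:1, them:1, blue:1, carry:1, bring:1, … (18 more, each freq 1)
Words with frequency 3: fire

1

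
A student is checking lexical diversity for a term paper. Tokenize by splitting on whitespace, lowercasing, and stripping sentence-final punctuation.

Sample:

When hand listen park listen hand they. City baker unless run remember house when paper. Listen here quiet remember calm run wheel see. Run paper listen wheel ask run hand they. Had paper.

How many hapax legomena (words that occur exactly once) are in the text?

11

Frequencies: listen:4, run:4, hand:3, paper:3, when:2, they:2, remember:2, wheel:2, park:1, city:1, baker:1, unless:1, house:1, here:1, quiet:1, calm:1, see:1, ask:1, had:1
Hapax (freq=1): ask, baker, calm, city, had, here, house, park, quiet, see, unless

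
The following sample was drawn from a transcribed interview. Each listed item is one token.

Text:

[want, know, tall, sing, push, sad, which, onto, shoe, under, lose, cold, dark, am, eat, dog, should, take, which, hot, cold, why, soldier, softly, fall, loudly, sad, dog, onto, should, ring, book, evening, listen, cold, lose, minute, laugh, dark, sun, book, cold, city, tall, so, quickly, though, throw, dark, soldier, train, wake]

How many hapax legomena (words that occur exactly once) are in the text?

Frequencies: cold:4, dark:3, tall:2, sad:2, which:2, onto:2, lose:2, dog:2, should:2, soldier:2, book:2, want:1, know:1, sing:1, push:1, shoe:1, under:1, am:1, eat:1, take:1, … (18 more, each freq 1)
Hapax (freq=1): am, city, eat, evening, fall, hot, know, laugh, listen, loudly, minute, push, quickly, ring, shoe, sing, so, softly, sun, take, though, throw, train, under, wake, want, why

27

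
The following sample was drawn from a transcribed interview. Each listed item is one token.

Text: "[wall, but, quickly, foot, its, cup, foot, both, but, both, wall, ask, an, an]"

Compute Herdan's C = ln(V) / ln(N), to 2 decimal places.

0.83

N = 14, V = 9.
ln(V) = 2.197225, ln(N) = 2.639057
C = 2.197225 / 2.639057 = 0.83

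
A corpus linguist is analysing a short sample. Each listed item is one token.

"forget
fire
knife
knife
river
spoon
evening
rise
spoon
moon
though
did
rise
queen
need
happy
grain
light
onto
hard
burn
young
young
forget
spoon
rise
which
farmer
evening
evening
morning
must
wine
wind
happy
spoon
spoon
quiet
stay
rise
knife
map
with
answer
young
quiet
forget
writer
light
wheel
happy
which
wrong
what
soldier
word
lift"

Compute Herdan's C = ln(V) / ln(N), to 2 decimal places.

N = 57, V = 37.
ln(V) = 3.610918, ln(N) = 4.043051
C = 3.610918 / 4.043051 = 0.89

0.89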